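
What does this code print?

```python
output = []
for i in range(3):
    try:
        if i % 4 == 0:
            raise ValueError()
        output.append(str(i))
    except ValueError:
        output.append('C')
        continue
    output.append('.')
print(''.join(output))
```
C1.2.

continue in except skips rest of loop body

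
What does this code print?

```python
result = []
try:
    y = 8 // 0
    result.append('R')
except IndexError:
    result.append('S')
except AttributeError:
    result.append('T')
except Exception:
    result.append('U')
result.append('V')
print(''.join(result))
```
UV

ZeroDivisionError not specifically caught, falls to Exception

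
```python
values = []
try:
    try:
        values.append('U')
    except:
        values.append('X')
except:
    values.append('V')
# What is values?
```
['U']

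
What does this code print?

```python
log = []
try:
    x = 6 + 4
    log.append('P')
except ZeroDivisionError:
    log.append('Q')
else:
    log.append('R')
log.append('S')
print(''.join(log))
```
PRS

else block runs when no exception occurs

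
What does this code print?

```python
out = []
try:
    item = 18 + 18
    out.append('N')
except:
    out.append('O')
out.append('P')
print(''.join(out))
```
NP

No exception, try block completes normally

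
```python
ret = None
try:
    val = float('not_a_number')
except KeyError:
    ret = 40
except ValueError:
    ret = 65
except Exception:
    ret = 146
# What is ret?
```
65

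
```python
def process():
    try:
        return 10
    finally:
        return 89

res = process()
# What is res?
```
89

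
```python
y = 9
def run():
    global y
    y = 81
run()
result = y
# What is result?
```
81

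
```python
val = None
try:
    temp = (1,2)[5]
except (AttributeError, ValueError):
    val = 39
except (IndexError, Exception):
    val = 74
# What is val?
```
74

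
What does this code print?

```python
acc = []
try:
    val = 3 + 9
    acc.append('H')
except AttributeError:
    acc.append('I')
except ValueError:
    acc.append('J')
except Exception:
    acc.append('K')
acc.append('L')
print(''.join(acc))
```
HL

No exception, try block completes normally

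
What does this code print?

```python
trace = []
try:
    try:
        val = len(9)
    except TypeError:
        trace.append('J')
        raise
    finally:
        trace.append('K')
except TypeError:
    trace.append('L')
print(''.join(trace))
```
JKL

finally runs before re-raised exception propagates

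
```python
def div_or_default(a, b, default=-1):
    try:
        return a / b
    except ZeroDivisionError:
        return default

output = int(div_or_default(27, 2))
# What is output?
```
13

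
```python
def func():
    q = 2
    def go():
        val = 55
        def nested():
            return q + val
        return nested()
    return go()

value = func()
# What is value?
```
57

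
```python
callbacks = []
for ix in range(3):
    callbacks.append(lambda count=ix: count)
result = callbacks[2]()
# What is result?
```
2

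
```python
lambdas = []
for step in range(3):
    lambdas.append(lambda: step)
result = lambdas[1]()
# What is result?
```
2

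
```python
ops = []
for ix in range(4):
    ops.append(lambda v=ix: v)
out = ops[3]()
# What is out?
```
3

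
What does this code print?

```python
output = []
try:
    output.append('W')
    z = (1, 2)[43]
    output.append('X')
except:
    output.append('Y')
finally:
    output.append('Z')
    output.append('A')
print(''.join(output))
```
WYZA

Code before exception runs, then except, then all of finally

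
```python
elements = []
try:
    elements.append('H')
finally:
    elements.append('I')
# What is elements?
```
['H', 'I']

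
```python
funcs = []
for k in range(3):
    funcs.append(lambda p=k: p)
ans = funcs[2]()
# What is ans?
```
2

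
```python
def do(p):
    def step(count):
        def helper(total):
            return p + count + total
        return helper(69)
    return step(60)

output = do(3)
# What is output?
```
132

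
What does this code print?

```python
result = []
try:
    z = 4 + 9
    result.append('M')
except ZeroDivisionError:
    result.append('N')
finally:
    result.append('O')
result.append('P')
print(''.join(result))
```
MOP

finally runs after normal execution too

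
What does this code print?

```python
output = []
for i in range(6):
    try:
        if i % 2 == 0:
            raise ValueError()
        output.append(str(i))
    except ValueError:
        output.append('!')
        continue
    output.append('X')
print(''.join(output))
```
!1X!3X!5X

continue in except skips rest of loop body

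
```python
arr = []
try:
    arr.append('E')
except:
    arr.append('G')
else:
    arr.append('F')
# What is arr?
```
['E', 'F']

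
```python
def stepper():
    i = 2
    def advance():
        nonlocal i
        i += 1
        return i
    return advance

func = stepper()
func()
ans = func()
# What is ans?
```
4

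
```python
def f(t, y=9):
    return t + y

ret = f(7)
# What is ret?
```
16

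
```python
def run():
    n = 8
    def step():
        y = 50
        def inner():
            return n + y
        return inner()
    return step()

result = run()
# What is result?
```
58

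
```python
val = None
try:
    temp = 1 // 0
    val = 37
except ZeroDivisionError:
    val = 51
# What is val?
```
51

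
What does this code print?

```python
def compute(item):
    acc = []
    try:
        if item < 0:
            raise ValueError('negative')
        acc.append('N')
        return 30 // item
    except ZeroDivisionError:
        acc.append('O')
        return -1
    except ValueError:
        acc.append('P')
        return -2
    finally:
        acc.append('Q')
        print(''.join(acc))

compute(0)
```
NOQ

item=0 causes ZeroDivisionError, caught, finally prints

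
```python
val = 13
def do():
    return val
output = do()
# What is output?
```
13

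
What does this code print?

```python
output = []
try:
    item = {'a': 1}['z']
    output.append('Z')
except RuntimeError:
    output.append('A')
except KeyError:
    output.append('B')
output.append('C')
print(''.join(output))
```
BC

KeyError is caught by its specific handler, not RuntimeError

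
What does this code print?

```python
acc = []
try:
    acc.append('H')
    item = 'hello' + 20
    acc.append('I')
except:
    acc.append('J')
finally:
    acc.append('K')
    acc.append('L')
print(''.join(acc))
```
HJKL

Code before exception runs, then except, then all of finally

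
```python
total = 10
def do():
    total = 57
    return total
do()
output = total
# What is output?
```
10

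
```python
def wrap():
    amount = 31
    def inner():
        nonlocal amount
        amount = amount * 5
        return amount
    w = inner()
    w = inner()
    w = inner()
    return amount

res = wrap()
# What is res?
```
3875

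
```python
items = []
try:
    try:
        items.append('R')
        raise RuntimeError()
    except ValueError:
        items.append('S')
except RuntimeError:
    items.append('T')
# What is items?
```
['R', 'T']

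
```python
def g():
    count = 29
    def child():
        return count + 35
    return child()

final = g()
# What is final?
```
64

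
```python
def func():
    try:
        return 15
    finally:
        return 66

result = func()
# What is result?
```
66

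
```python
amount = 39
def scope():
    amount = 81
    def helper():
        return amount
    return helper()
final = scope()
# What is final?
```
81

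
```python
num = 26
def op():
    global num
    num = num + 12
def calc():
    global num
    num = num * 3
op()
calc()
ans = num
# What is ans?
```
114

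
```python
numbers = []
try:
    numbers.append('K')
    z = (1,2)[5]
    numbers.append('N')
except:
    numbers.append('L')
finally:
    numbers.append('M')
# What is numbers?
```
['K', 'L', 'M']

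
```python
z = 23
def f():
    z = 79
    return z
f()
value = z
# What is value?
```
23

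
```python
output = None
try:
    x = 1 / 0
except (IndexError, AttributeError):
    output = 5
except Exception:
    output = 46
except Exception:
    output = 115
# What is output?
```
46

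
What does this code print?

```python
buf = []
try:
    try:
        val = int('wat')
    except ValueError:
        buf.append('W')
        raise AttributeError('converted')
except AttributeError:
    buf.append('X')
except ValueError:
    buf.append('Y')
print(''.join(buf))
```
WX

New AttributeError raised, caught by outer AttributeError handler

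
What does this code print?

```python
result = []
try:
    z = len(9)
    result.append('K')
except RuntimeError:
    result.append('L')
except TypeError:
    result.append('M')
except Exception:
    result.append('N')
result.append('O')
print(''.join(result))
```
MO

TypeError matches before generic Exception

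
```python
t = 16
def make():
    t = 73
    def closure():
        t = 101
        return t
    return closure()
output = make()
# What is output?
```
101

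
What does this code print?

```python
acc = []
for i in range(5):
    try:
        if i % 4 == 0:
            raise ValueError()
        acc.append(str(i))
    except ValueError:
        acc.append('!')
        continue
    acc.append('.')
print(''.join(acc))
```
!1.2.3.!

continue in except skips rest of loop body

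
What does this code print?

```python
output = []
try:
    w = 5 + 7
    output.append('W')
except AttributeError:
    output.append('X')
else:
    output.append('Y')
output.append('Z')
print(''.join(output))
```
WYZ

else block runs when no exception occurs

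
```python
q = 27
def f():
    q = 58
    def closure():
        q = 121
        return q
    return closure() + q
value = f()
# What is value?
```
179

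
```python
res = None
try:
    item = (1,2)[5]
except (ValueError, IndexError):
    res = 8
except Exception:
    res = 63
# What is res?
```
8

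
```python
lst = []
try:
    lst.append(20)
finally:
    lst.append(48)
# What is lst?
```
[20, 48]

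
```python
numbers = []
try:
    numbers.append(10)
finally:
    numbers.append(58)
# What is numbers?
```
[10, 58]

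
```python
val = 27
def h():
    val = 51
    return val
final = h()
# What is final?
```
51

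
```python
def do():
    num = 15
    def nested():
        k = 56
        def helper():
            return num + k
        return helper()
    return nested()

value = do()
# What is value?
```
71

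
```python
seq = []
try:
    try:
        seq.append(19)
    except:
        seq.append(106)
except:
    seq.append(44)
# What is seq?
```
[19]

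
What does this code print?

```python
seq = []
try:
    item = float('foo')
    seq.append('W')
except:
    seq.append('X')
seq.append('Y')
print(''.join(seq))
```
XY

Exception raised in try, caught by bare except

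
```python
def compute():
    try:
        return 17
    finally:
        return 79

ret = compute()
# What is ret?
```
79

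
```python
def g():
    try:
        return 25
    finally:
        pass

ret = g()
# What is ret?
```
25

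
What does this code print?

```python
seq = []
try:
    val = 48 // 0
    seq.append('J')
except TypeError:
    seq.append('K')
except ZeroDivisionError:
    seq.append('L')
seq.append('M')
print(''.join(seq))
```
LM

ZeroDivisionError is caught by its specific handler, not TypeError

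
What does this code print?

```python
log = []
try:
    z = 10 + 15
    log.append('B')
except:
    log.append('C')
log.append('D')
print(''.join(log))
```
BD

No exception, try block completes normally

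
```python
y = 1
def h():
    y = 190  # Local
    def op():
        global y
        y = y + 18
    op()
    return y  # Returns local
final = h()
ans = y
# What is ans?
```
19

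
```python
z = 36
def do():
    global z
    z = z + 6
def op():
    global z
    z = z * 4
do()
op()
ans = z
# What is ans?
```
168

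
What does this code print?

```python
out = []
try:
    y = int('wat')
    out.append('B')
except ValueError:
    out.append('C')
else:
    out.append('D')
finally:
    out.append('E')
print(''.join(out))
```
CE

Exception: except runs, else skipped, finally runs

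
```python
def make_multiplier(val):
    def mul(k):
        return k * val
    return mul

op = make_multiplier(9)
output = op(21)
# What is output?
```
189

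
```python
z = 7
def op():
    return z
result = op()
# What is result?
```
7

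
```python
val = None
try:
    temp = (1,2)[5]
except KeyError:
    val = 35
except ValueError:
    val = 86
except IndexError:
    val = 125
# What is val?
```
125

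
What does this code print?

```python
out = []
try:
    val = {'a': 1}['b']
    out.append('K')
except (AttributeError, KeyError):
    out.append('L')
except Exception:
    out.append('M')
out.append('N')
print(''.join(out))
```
LN

KeyError matches tuple containing it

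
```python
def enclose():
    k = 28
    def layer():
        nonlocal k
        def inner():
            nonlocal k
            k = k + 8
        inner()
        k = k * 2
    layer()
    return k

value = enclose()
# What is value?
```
72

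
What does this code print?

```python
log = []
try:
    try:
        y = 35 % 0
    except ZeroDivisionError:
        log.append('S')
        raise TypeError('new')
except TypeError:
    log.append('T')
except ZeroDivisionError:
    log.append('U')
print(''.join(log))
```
ST

New TypeError raised, caught by outer TypeError handler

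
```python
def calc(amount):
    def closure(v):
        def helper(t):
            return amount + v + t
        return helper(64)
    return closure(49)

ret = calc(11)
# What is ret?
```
124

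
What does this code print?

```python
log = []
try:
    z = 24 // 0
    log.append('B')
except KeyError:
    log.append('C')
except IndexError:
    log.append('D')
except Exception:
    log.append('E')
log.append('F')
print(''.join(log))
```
EF

ZeroDivisionError not specifically caught, falls to Exception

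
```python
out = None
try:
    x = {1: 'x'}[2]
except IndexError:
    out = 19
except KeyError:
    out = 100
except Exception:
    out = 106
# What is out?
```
100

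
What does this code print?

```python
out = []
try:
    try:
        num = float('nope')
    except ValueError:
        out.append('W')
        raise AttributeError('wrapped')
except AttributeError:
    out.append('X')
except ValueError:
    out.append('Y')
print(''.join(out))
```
WX

New AttributeError raised, caught by outer AttributeError handler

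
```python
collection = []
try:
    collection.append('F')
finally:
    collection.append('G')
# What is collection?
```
['F', 'G']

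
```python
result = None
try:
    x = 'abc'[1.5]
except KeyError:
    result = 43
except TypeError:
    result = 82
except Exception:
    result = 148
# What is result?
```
82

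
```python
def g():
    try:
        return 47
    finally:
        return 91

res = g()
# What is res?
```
91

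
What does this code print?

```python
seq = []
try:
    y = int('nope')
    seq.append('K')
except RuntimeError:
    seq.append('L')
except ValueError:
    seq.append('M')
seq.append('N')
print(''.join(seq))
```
MN

ValueError is caught by its specific handler, not RuntimeError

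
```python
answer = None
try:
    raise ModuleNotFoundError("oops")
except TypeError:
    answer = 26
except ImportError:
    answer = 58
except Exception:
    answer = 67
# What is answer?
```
58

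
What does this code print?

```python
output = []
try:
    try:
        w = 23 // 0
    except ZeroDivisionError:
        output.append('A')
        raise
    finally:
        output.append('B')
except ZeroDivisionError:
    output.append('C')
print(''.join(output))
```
ABC

finally runs before re-raised exception propagates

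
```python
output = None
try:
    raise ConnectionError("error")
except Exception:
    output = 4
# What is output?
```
4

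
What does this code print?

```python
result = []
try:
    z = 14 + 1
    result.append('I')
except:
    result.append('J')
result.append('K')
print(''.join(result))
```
IK

No exception, try block completes normally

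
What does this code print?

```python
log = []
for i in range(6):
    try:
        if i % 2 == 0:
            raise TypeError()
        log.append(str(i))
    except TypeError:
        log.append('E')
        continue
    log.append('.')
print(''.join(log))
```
E1.E3.E5.

continue in except skips rest of loop body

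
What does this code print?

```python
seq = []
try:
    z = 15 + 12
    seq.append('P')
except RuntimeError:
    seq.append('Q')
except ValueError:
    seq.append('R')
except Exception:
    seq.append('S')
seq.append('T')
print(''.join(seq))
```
PT

No exception, try block completes normally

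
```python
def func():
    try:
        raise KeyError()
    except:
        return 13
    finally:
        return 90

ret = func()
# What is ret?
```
90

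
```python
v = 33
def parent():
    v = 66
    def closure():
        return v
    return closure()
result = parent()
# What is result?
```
66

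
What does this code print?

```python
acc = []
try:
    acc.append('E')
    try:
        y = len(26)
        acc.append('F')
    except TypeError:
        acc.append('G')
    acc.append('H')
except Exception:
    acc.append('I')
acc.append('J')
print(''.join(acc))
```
EGHJ

Inner exception caught by inner handler, outer continues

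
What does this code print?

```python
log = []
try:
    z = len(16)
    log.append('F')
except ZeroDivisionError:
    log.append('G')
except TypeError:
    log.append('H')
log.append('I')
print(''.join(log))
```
HI

TypeError is caught by its specific handler, not ZeroDivisionError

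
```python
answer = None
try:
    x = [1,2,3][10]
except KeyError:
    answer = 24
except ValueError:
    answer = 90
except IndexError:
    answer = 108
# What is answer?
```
108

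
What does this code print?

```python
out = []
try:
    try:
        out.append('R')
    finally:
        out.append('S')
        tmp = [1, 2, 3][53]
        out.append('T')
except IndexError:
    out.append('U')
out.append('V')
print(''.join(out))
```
RSUV

Exception in inner finally caught by outer except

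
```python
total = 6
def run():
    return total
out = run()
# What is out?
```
6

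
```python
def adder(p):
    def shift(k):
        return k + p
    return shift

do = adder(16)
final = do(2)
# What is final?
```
18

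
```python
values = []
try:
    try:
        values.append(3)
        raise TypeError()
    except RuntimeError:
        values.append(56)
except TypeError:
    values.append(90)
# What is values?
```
[3, 90]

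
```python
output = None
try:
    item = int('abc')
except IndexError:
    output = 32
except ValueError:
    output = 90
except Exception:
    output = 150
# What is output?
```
90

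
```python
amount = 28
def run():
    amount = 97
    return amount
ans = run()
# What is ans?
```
97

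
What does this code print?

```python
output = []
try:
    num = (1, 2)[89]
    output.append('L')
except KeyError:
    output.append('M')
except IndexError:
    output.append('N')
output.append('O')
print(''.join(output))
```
NO

IndexError is caught by its specific handler, not KeyError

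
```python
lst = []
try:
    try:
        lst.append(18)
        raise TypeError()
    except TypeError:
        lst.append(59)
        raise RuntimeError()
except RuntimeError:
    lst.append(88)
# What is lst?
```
[18, 59, 88]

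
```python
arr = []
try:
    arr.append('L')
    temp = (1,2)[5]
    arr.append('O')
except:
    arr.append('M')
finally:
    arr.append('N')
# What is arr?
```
['L', 'M', 'N']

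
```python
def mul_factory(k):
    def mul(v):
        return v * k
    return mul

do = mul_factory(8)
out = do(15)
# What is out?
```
120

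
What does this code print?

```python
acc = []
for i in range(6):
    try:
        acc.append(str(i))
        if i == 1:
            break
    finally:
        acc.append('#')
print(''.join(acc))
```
0#1#

finally runs even when breaking out of loop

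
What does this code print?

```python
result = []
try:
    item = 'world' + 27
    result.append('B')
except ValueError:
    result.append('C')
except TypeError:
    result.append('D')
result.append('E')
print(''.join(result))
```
DE

TypeError is caught by its specific handler, not ValueError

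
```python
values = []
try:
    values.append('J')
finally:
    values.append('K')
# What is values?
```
['J', 'K']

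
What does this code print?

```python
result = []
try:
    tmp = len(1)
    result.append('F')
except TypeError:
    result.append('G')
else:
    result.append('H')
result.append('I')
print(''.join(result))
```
GI

else block skipped when exception is caught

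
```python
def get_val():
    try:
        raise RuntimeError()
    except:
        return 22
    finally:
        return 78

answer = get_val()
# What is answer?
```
78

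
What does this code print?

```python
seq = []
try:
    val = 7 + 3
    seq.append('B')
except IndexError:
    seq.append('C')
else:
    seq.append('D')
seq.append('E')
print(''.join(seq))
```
BDE

else block runs when no exception occurs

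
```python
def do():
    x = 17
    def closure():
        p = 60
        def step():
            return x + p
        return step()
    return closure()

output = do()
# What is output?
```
77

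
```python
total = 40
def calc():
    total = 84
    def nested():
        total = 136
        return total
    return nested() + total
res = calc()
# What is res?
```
220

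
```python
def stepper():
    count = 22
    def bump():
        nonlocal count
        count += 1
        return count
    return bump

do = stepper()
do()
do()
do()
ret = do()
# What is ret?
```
26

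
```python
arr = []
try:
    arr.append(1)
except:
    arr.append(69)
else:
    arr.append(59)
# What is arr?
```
[1, 59]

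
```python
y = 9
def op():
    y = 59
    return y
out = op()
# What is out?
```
59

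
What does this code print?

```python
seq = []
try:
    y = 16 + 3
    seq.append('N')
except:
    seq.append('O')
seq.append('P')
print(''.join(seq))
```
NP

No exception, try block completes normally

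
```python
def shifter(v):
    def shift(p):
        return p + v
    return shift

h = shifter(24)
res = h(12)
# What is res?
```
36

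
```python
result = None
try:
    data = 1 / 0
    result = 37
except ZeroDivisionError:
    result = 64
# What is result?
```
64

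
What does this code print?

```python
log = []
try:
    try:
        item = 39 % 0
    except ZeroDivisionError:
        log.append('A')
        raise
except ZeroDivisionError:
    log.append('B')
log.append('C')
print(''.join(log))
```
ABC

raise without argument re-raises current exception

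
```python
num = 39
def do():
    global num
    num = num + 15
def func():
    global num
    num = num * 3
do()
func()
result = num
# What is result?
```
162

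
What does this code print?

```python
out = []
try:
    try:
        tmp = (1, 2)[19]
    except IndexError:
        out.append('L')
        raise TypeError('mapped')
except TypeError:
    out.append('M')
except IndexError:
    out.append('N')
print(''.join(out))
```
LM

New TypeError raised, caught by outer TypeError handler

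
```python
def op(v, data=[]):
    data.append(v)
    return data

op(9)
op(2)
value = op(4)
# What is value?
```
[9, 2, 4]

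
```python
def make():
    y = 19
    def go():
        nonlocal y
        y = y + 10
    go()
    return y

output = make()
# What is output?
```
29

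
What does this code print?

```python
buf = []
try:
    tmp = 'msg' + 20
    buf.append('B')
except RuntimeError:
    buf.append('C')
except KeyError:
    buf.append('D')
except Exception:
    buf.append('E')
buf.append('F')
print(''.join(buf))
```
EF

TypeError not specifically caught, falls to Exception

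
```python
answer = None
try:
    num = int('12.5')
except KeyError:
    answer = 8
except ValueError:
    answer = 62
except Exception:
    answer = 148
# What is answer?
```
62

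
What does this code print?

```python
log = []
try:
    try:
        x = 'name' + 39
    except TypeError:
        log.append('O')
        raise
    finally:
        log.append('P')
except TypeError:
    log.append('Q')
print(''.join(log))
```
OPQ

finally runs before re-raised exception propagates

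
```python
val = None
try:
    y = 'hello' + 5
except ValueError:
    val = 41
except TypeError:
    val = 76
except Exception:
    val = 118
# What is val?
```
76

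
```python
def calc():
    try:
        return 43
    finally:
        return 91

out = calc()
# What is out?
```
91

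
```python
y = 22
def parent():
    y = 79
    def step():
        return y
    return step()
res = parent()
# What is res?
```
79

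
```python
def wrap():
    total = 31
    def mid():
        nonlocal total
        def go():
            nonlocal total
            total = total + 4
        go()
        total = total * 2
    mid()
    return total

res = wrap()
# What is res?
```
70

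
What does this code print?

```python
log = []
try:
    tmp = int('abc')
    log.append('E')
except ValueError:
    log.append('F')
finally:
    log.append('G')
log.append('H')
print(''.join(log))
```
FGH

finally always runs, even after exception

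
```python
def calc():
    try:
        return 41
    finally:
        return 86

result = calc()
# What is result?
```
86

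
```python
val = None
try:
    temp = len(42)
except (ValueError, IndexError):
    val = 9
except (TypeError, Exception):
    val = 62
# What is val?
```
62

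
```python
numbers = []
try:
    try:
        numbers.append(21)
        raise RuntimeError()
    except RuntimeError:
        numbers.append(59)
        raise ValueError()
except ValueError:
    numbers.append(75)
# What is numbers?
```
[21, 59, 75]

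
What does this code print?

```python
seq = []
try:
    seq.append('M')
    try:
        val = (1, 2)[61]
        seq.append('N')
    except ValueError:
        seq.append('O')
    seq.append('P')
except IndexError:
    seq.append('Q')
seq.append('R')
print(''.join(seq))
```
MQR

Inner handler doesn't match, propagates to outer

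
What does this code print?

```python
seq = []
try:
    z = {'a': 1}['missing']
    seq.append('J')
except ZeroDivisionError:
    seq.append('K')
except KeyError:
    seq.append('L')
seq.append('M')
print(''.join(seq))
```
LM

KeyError is caught by its specific handler, not ZeroDivisionError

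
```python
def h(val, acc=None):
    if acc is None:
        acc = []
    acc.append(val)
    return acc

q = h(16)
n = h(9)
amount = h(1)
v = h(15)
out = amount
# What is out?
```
[1]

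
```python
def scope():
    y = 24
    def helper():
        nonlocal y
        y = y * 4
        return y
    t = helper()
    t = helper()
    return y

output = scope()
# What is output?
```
384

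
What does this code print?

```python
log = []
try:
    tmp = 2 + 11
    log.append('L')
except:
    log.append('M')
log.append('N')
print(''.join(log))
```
LN

No exception, try block completes normally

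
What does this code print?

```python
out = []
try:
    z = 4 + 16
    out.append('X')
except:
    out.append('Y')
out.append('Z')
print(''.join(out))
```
XZ

No exception, try block completes normally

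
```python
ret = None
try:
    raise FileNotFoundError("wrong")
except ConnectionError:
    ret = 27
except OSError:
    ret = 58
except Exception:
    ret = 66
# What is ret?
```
58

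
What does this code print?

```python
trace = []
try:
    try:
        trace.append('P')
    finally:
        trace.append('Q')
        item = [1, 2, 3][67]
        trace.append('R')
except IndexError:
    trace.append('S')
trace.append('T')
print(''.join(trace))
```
PQST

Exception in inner finally caught by outer except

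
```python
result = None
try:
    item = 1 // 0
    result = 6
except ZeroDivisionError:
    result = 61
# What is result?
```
61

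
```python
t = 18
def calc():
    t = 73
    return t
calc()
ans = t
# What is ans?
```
18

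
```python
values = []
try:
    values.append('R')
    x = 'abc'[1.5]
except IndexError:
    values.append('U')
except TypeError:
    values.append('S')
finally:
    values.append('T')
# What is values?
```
['R', 'S', 'T']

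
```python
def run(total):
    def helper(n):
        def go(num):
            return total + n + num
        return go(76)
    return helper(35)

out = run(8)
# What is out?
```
119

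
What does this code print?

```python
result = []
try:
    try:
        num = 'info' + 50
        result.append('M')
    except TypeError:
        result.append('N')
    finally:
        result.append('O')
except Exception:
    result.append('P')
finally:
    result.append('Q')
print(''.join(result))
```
NOQ

Both finally blocks run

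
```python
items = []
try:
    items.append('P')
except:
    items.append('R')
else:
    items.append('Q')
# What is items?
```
['P', 'Q']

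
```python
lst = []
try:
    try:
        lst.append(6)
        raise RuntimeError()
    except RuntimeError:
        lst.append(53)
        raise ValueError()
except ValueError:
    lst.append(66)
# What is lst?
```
[6, 53, 66]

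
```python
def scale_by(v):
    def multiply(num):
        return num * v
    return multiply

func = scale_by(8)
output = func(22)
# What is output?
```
176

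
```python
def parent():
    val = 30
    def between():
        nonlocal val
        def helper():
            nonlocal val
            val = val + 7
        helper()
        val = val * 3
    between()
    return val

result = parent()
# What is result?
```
111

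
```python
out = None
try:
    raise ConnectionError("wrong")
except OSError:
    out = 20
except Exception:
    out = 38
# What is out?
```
20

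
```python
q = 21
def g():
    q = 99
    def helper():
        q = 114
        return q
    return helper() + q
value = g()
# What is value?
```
213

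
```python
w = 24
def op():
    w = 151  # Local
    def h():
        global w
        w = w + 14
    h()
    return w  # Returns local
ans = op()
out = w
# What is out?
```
38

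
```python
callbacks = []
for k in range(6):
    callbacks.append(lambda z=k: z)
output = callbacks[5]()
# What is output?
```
5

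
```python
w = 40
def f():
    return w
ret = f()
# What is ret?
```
40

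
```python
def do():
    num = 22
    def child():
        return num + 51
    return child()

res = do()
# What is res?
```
73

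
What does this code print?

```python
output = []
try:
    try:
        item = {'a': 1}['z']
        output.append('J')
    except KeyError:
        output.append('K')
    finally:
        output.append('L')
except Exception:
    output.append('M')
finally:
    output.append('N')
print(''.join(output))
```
KLN

Both finally blocks run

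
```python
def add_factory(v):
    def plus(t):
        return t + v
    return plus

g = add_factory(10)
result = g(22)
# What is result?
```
32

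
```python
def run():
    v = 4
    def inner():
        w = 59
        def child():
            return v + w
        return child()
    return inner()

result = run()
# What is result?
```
63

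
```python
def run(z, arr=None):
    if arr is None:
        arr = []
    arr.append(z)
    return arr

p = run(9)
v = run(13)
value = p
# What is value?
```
[9]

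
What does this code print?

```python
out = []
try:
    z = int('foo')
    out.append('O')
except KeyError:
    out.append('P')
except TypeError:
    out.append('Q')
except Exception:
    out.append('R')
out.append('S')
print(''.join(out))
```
RS

ValueError not specifically caught, falls to Exception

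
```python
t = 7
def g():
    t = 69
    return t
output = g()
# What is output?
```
69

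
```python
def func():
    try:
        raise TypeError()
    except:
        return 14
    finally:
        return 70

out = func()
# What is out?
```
70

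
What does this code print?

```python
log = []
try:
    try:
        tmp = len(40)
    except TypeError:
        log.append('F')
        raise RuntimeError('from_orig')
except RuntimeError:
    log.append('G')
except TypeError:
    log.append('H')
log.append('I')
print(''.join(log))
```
FGI

RuntimeError raised and caught, original TypeError not re-raised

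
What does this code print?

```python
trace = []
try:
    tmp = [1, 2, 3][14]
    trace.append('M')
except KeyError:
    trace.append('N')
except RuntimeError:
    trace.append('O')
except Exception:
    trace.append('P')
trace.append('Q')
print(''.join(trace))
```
PQ

IndexError not specifically caught, falls to Exception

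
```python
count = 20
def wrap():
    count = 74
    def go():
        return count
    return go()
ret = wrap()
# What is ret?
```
74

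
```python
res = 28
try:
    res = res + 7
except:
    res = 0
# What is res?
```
35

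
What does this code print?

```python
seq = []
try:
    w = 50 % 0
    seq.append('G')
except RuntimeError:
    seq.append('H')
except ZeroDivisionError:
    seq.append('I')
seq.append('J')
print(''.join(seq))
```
IJ

ZeroDivisionError is caught by its specific handler, not RuntimeError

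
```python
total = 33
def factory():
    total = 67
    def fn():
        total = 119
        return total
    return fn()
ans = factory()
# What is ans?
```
119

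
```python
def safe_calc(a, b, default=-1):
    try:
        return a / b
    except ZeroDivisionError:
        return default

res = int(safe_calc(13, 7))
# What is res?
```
1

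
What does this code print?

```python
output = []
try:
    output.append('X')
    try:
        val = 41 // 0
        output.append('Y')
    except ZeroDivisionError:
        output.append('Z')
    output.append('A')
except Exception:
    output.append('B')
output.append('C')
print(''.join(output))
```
XZAC

Inner exception caught by inner handler, outer continues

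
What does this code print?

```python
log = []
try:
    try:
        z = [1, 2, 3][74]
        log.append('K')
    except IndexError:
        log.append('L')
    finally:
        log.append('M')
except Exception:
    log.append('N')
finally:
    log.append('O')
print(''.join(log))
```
LMO

Both finally blocks run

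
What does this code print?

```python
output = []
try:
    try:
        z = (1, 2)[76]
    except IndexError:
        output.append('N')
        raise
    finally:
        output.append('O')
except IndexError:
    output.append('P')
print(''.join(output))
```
NOP

finally runs before re-raised exception propagates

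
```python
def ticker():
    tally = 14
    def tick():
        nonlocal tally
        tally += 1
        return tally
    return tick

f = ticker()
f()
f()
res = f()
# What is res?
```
17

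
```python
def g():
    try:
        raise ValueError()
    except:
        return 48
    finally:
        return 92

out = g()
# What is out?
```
92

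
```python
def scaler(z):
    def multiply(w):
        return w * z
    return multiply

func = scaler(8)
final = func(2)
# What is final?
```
16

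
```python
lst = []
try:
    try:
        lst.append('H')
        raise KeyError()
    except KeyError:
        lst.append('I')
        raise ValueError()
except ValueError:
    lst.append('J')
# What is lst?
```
['H', 'I', 'J']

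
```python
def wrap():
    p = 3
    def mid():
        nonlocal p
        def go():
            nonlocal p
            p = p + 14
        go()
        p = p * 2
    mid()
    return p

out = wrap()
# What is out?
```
34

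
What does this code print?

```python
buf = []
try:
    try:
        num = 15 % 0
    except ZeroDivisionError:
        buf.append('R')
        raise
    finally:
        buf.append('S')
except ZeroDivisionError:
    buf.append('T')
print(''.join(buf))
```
RST

finally runs before re-raised exception propagates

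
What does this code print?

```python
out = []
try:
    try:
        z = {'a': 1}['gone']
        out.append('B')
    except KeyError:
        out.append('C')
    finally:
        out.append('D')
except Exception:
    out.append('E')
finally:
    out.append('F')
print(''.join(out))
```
CDF

Both finally blocks run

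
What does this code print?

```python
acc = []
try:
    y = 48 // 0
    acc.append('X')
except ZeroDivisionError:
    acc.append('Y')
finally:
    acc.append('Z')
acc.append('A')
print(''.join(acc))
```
YZA

finally always runs, even after exception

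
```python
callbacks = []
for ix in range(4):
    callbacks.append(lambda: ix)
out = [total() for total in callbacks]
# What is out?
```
[3, 3, 3, 3]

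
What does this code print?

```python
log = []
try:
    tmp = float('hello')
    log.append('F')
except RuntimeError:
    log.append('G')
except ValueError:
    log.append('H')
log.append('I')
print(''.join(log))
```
HI

ValueError is caught by its specific handler, not RuntimeError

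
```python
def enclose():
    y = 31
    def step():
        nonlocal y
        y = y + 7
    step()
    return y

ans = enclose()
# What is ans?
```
38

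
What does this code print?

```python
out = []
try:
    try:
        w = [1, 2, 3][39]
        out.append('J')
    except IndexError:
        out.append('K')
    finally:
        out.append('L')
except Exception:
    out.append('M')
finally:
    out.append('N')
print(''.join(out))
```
KLN

Both finally blocks run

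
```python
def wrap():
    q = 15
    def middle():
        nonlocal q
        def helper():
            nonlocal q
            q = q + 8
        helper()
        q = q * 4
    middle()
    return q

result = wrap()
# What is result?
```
92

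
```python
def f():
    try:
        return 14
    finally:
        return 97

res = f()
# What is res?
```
97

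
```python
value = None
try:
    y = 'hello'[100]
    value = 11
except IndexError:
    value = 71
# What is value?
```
71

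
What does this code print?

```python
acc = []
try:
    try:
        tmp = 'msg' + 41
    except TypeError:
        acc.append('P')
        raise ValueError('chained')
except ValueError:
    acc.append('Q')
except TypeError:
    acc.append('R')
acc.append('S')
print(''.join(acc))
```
PQS

ValueError raised and caught, original TypeError not re-raised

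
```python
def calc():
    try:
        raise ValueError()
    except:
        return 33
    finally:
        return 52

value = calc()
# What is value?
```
52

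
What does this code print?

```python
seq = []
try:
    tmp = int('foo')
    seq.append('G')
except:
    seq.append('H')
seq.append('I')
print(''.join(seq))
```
HI

Exception raised in try, caught by bare except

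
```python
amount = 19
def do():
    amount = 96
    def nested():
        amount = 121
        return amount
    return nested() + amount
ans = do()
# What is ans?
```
217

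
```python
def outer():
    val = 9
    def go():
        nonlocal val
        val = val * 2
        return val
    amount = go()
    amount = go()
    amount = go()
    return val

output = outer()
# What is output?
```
72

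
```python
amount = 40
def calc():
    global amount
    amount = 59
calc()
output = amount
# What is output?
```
59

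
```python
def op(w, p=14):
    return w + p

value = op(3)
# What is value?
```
17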